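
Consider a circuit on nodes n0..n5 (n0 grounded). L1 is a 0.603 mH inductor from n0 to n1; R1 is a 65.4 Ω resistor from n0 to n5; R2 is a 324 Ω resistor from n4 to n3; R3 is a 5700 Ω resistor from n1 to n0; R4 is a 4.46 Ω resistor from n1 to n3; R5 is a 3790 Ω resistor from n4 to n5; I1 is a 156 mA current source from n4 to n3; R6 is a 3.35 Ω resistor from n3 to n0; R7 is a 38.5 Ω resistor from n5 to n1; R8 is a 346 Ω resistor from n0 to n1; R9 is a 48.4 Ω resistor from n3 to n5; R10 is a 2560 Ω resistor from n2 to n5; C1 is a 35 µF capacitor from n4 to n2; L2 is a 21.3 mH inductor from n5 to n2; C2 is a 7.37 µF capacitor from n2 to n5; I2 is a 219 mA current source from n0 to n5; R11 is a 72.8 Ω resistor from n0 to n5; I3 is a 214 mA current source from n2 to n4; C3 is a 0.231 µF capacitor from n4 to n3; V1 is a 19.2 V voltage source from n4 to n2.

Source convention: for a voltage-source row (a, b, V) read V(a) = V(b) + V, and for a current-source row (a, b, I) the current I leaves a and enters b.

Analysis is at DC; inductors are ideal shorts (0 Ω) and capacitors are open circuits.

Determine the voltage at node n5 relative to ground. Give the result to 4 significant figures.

Element admittances at DC:
  L1: short n0↔n1 (DC inductor)
  Y(R1) = 0.01529 S between n0,n5
  Y(R2) = 0.003086 S between n4,n3
  Y(R3) = 0.0001754 S between n1,n0
  Y(R4) = 0.2242 S between n1,n3
  Y(R5) = 0.0002639 S between n4,n5
  I1: injects 0.156 A into n3 (from n4)
  Y(R6) = 0.2985 S between n3,n0
  Y(R7) = 0.02597 S between n5,n1
  Y(R8) = 0.002890 S between n0,n1
  Y(R9) = 0.02066 S between n3,n5
  Y(R10) = 0.0003906 S between n2,n5
  Y(C1) = 0.000 S between n4,n2
  L2: short n5↔n2 (DC inductor)
  Y(C2) = 0.000 S between n2,n5
  I2: injects 0.219 A into n5 (from n0)
  Y(R11) = 0.01374 S between n0,n5
  I3: injects 0.214 A into n4 (from n2)
  Y(C3) = 0.000 S between n4,n3
  V1: constraint V(n4)−V(n2) = 19.2
Assemble and solve the 8×8 MNA system:
  V(n1)=0.000  V(n2)=0.1685  V(n3)=0.4012  V(n4)=19.37  V(n5)=0.1685
  i(L1)=-0.09434  i(L2)=0.2196  i(V1)=-0.005607

0.1685 V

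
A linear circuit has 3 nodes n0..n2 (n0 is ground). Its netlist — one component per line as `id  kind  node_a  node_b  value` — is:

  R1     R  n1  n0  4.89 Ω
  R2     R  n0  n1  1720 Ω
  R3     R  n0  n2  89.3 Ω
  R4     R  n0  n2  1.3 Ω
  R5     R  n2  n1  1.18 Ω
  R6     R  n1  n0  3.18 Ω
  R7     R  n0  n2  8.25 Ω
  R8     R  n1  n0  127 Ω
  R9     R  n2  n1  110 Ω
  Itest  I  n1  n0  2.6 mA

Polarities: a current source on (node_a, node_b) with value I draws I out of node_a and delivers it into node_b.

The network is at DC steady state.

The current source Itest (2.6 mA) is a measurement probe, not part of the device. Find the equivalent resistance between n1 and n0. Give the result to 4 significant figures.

R_eq = 1.034 Ω

Apply KCL at each of the 2 non-ground nodes and solve the resulting linear system.
Node n1: branches {R1, R2, R5, R6, R8, R9, Itest} → V_1 = -0.002690
Node n2: branches {R3, R4, R5, R7, R9} → V_2 = -0.001310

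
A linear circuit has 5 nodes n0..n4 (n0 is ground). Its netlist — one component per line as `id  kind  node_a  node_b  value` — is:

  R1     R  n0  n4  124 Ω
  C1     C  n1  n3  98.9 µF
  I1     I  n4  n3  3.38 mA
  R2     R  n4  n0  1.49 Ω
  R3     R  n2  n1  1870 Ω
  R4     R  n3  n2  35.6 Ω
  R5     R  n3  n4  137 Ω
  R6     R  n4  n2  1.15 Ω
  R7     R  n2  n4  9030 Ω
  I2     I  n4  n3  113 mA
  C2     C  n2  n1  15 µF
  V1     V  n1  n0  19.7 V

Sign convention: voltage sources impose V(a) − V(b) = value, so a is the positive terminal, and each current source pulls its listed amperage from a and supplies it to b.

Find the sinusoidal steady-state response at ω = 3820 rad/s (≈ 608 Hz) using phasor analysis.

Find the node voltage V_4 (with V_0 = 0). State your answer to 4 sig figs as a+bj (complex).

MNA unknowns: 4 node voltages V₁..V_4 plus 1 source current (V1)
R1: Y=0.008065+0.000j on G[0,4]
C1: Y=0.000+0.3778j on G[1,3]
I1: z[4]−=0.00338, z[3]+=0.00338
R2: Y=0.6711+0.000j on G[4,0]
R3: Y=0.0005348+0.000j on G[2,1]
R4: Y=0.02809+0.000j on G[3,2]
R5: Y=0.007299+0.000j on G[3,4]
R6: Y=0.8696+0.000j on G[4,2]
R7: Y=0.0001107+0.000j on G[2,4]
I2: z[4]−=0.113, z[3]+=0.113
C2: Y=0.000+0.05730j on G[2,1]
V1: row V1−V0=19.7, i_V1 at 1,0
solve → V1=19.70+0.000j, V2=1.773+2.600j, V3=19.79+1.394j, V4=1.009+1.460j
aux → i_V1=-0.6854-0.9915j

1.009+1.460j V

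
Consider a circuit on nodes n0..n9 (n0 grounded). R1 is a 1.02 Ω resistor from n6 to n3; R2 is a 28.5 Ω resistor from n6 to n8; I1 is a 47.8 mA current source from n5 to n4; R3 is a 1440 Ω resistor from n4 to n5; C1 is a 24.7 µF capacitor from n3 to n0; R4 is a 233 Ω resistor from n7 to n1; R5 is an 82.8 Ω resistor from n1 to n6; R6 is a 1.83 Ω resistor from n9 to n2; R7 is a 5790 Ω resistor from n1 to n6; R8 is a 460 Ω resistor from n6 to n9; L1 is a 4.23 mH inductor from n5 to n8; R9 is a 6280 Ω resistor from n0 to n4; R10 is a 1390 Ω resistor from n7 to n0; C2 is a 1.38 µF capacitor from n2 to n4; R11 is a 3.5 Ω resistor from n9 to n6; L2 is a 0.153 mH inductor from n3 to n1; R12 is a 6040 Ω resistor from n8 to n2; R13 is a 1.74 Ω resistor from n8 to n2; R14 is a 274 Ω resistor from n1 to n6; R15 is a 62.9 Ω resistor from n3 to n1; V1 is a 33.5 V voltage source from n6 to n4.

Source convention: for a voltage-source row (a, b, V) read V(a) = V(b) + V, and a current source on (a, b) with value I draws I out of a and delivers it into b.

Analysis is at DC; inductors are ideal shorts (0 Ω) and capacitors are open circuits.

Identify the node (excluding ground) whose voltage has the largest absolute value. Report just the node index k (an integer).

Apply KCL at each of the 9 non-ground nodes and solve the resulting linear system.
Node n1: branches {R4, R5, R7, L2, R14, R15} → V_1 = 6.879
Node n2: branches {R6, C2, R12, R13} → V_2 = 6.582
Node n3: branches {R1, C1, L2, R15} → V_3 = 6.879
Node n4: branches {I1, R3, R9, C2, V1} → V_4 = -26.62
Node n5: branches {I1, R3, L1} → V_5 = 6.483
Node n6: branches {R1, R2, R5, R7, R8, R11, R14, V1} → V_6 = 6.883
Node n7: branches {R4, R10} → V_7 = 5.891
Node n8: branches {R2, L1, R12, R13} → V_8 = 6.483
Node n9: branches {R6, R8, R11} → V_9 = 6.686
Source currents: i(L1)=-0.07079, i(L2)=0.004171, i(V1)=-0.07502

4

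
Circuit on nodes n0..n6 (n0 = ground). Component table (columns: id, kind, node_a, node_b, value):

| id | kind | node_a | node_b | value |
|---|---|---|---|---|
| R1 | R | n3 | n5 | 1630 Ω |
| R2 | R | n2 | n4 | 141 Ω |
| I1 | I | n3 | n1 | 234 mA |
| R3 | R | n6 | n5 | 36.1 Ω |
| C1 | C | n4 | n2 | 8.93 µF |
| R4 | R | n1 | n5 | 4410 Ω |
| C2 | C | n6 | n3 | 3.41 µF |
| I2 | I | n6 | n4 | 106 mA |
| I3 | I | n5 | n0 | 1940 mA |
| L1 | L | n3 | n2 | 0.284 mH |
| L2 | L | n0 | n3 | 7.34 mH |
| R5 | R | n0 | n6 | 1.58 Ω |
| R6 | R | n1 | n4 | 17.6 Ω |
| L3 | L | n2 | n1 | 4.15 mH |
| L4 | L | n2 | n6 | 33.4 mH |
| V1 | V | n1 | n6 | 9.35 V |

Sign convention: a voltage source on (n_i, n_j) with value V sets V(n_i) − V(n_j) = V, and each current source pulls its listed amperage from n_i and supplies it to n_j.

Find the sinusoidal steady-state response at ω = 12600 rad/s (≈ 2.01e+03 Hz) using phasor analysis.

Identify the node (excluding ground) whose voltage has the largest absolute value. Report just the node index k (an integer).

5

Apply KCL at each of the 6 non-ground nodes and solve the resulting linear system.
Node n1: branches {I1, R4, R6, L3, V1} → V_1 = 6.336+0.004964j
Node n2: branches {R2, C1, L1, L3, L4} → V_2 = -0.1999-1.638j
Node n3: branches {R1, I1, C2, L1, L2} → V_3 = 0.2906-2.975j
Node n4: branches {R2, C1, I2, R6} → V_4 = 2.249-4.490j
Node n5: branches {R1, R3, R4, I3} → V_5 = -70.84-0.05909j
Node n6: branches {R3, C2, I2, R5, L4, V1} → V_6 = -3.014+0.004964j
Source currents: i(V1)=-0.04710-0.1304j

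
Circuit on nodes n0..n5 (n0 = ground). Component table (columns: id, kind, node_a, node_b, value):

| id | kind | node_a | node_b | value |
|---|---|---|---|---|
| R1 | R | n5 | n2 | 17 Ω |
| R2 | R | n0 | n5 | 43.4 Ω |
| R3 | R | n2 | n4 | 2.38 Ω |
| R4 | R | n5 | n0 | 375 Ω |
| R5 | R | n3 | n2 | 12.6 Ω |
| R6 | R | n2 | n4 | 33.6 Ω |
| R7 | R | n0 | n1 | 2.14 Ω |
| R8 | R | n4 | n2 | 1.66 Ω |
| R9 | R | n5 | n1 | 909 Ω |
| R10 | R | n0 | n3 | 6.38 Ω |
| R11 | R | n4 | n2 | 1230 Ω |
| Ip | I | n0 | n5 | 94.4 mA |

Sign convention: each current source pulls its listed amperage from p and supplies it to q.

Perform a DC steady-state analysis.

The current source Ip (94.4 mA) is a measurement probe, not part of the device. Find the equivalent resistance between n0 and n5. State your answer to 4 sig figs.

Element admittances at DC:
  Y(R1) = 0.05882 S between n5,n2
  Y(R2) = 0.02304 S between n0,n5
  Y(R3) = 0.4202 S between n2,n4
  Y(R4) = 0.002667 S between n5,n0
  Y(R5) = 0.07937 S between n3,n2
  Y(R6) = 0.02976 S between n2,n4
  Y(R7) = 0.4673 S between n0,n1
  Y(R8) = 0.6024 S between n4,n2
  Y(R9) = 0.001100 S between n5,n1
  Y(R10) = 0.1567 S between n0,n3
  Y(R11) = 0.0008130 S between n4,n2
  Ip: injects 0.0944 A into n5 (from n0)
Assemble and solve the 5×5 MNA system:
  V(n1)=0.004061  V(n2)=0.9121  V(n3)=0.3066  V(n4)=0.9121  V(n5)=1.729

R_eq = 18.32 Ω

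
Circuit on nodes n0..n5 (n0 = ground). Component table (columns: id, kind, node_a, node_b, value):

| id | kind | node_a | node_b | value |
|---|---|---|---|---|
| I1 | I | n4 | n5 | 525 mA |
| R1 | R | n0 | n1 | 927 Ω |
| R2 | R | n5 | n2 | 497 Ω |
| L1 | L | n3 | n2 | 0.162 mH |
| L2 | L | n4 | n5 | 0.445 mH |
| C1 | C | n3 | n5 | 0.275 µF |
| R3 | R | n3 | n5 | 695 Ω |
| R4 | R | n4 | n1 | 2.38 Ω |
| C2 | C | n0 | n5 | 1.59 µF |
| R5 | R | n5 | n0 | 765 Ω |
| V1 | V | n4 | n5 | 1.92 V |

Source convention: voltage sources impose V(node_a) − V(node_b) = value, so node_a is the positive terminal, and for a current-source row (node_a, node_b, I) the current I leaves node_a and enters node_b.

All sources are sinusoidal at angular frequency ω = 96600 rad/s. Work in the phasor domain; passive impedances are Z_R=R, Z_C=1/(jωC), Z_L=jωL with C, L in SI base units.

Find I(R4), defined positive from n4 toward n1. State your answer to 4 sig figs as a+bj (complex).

Apply KCL at each of the 5 non-ground nodes and solve the resulting linear system.
Node n1: branches {R1, R4} → V_1 = 1.915+0.01341j
Node n2: branches {R2, L1} → V_2 = -0.0002086+0.01345j
Node n3: branches {L1, C1, R3} → V_3 = -0.0002086+0.01345j
Node n4: branches {I1, L2, R4, V1} → V_4 = 1.920+0.01345j
Node n5: branches {I1, R2, L2, C1, R3, C2, R5, V1} → V_5 = -0.0002086+0.01345j
Source currents: i(V1)=-0.5271+0.04465j

0.002066+1.447e-05j A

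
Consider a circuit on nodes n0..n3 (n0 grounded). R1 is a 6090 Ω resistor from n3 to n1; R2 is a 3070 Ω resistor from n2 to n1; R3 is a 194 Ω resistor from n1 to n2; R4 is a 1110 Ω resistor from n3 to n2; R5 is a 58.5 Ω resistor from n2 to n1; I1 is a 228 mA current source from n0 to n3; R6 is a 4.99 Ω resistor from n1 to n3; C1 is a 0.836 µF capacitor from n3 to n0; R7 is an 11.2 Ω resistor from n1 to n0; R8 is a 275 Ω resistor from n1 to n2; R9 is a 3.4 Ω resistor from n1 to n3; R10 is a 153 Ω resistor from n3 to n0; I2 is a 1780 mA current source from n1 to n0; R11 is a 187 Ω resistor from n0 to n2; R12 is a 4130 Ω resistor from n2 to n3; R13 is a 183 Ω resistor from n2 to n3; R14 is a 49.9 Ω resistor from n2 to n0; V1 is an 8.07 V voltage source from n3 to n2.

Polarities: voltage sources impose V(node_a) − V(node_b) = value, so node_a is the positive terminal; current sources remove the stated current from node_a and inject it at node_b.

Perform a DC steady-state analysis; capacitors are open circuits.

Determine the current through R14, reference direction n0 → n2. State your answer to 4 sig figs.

0.3574 A

Apply KCL at each of the 3 non-ground nodes and solve the resulting linear system.
Node n1: branches {R1, R2, R3, R5, R6, R7, R8, R9, I2} → V_1 = -11.60
Node n2: branches {R2, R3, R4, R5, R8, R11, R12, R13, R14, V1} → V_2 = -17.83
Node n3: branches {R1, R4, I1, R6, C1, R9, R10, R12, R13, V1} → V_3 = -9.762
Source currents: i(V1)=-0.6695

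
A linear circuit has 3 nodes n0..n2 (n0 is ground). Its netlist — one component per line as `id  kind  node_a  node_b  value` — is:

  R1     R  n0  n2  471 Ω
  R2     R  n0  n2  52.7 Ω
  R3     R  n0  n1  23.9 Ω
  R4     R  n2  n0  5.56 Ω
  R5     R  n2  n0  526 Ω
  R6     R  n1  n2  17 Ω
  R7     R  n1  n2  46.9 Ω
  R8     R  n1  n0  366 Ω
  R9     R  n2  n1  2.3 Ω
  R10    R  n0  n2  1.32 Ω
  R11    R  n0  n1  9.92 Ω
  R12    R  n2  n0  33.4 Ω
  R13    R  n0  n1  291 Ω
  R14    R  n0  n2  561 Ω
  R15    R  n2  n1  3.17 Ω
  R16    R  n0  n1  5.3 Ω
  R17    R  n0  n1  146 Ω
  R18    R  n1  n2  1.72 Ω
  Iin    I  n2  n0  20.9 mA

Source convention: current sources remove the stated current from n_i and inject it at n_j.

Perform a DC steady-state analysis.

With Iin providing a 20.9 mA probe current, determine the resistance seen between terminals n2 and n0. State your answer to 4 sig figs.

MNA unknowns: 2 node voltages V₁..V_2
R1: Y=0.002123 on G[0,2]
R2: Y=0.01898 on G[0,2]
R3: Y=0.04184 on G[0,1]
R4: Y=0.1799 on G[2,0]
R5: Y=0.001901 on G[2,0]
R6: Y=0.05882 on G[1,2]
R7: Y=0.02132 on G[1,2]
R8: Y=0.002732 on G[1,0]
R9: Y=0.4348 on G[2,1]
R10: Y=0.7576 on G[0,2]
R11: Y=0.1008 on G[0,1]
R12: Y=0.02994 on G[2,0]
R13: Y=0.003436 on G[0,1]
R14: Y=0.001783 on G[0,2]
R15: Y=0.3155 on G[2,1]
R16: Y=0.1887 on G[0,1]
R17: Y=0.006849 on G[0,1]
R18: Y=0.5814 on G[1,2]
Iin: z[2]−=0.0209, z[0]+=0.0209
solve → V1=-0.01324, V2=-0.01647

R_eq = 0.7880 Ω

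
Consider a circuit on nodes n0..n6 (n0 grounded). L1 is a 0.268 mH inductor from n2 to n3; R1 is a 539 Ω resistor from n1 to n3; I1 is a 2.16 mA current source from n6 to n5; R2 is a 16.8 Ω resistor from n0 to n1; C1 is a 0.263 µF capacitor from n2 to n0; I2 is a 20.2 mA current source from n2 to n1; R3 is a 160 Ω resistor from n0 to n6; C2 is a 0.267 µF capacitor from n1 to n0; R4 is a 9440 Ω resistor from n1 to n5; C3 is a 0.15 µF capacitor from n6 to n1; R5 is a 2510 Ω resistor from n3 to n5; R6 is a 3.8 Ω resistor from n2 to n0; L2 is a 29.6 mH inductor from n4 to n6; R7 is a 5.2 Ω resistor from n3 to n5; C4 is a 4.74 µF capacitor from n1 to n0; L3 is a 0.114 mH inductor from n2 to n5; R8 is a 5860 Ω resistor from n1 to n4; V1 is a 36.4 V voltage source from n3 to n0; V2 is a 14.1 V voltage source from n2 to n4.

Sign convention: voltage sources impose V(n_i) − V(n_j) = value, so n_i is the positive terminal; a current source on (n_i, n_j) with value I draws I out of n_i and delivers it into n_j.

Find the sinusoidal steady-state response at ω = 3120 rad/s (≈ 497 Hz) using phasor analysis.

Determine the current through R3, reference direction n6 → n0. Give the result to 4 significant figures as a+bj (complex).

MNA unknowns: 6 node voltages V₁..V_6 plus 2 source currents (V1, V2)
L1: Y=0.000-1.196j on G[2,3]
R1: Y=0.001855+0.000j on G[1,3]
I1: z[6]−=0.00216, z[5]+=0.00216
R2: Y=0.05952+0.000j on G[0,1]
C1: Y=0.000+0.0008206j on G[2,0]
I2: z[2]−=0.0202, z[1]+=0.0202
R3: Y=0.006250+0.000j on G[0,6]
C2: Y=0.000+0.0008330j on G[1,0]
R4: Y=0.0001059+0.000j on G[1,5]
C3: Y=0.000+0.0004680j on G[6,1]
R5: Y=0.0003984+0.000j on G[3,5]
R6: Y=0.2632+0.000j on G[2,0]
L2: Y=0.000-0.01083j on G[4,6]
R7: Y=0.1923+0.000j on G[3,5]
C4: Y=0.000+0.01479j on G[1,0]
L3: Y=0.000-2.812j on G[2,5]
R8: Y=0.0001706+0.000j on G[1,4]
V1: row V3−V0=36.4, i_V1 at 3,0
V2: row V2−V4=14.1, i_V2 at 2,4
solve → V1=1.554-0.3481j, V2=33.71-7.004j, V3=36.40+0.000j, V4=19.61-7.004j, V5=33.25-6.789j, V6=11.66-14.55j
aux → i_V1=-9.049+1.903j, i_V2=0.08473-0.08731j

0.07285-0.09091j A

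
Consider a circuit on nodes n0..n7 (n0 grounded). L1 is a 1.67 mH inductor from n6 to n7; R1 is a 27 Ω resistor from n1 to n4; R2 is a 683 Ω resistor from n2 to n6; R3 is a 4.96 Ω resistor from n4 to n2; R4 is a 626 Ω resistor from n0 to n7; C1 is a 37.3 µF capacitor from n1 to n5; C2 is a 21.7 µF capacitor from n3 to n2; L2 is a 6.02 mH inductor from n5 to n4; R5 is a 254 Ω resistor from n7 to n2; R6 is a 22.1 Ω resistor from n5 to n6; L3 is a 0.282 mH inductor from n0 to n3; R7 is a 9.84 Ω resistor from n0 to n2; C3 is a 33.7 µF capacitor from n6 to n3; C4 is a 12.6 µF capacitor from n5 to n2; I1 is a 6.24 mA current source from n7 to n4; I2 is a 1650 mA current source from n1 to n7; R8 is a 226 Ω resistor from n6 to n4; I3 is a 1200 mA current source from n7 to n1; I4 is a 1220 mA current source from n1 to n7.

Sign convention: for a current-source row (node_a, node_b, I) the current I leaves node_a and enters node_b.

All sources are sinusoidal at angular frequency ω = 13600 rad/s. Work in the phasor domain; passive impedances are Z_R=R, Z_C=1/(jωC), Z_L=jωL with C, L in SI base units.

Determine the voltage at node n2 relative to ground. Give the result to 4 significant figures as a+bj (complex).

-1.271+4.024j V

Element admittances at ω=13600 rad/s:
  Y(L1) = 0.000-0.04403j S between n6,n7
  Y(R1) = 0.03704+0.000j S between n1,n4
  Y(R2) = 0.001464+0.000j S between n2,n6
  Y(R3) = 0.2016+0.000j S between n4,n2
  Y(R4) = 0.001597+0.000j S between n0,n7
  Y(C1) = 0.000+0.5073j S between n1,n5
  Y(C2) = 0.000+0.2951j S between n3,n2
  Y(L2) = 0.000-0.01221j S between n5,n4
  Y(R5) = 0.003937+0.000j S between n7,n2
  Y(R6) = 0.04525+0.000j S between n5,n6
  Y(L3) = 0.000-0.2607j S between n0,n3
  Y(R7) = 0.1016+0.000j S between n0,n2
  Y(C3) = 0.000+0.4583j S between n6,n3
  Y(C4) = 0.000+0.1714j S between n5,n2
  I1: injects 0.00624 A into n4 (from n7)
  I2: injects 1.65 A into n7 (from n1)
  Y(R8) = 0.004425+0.000j S between n6,n4
  I3: injects 1.2 A into n1 (from n7)
  I4: injects 1.22 A into n7 (from n1)
Assemble and solve the 7×7 MNA system:
  V(n1)=-7.195+13.39j  V(n2)=-1.271+4.024j  V(n3)=1.781+0.4541j  V(n4)=-1.829+5.580j  V(n5)=-6.625+10.49j  V(n6)=2.733-2.103j  V(n7)=6.738+34.72j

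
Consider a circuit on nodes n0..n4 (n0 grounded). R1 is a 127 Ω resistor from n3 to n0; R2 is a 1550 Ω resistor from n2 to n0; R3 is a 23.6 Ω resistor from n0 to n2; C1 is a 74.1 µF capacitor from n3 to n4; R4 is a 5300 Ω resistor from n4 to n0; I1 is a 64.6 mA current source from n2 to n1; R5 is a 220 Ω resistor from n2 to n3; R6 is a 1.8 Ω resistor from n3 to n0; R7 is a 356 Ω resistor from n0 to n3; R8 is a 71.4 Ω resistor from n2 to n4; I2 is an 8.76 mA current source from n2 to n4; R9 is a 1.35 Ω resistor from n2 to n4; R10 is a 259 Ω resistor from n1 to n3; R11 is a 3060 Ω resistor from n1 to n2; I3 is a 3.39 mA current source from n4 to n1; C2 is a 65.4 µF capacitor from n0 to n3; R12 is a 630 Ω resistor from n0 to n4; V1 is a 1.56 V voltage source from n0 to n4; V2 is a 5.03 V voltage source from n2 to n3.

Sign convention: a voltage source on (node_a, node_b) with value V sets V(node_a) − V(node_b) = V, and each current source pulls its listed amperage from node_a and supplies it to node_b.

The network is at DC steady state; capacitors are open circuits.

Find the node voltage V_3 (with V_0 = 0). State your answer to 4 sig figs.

MNA unknowns: 4 node voltages V₁..V_4 plus 2 source currents (V1, V2)
R1: Y=0.007874 on G[3,0]
R2: Y=0.0006452 on G[2,0]
R3: Y=0.04237 on G[0,2]
C1: Y=0.000 on G[3,4]
R4: Y=0.0001887 on G[4,0]
I1: z[2]−=0.0646, z[1]+=0.0646
R5: Y=0.004545 on G[2,3]
R6: Y=0.5556 on G[3,0]
R7: Y=0.002809 on G[0,3]
R8: Y=0.01401 on G[2,4]
I2: z[2]−=0.00876, z[4]+=0.00876
R9: Y=0.7407 on G[2,4]
R10: Y=0.003861 on G[1,3]
R11: Y=0.0003268 on G[1,2]
I3: z[4]−=0.00339, z[1]+=0.00339
C2: Y=0.000 on G[0,3]
R12: Y=0.001587 on G[0,4]
V1: row V0−V4=1.56, i_V1 at 0,4
V2: row V2−V3=5.03, i_V2 at 2,3
solve → V1=12.82, V2=1.221, V3=-3.809, V4=-1.560
aux → i_V1=-2.107, i_V2=-2.244

-3.809 V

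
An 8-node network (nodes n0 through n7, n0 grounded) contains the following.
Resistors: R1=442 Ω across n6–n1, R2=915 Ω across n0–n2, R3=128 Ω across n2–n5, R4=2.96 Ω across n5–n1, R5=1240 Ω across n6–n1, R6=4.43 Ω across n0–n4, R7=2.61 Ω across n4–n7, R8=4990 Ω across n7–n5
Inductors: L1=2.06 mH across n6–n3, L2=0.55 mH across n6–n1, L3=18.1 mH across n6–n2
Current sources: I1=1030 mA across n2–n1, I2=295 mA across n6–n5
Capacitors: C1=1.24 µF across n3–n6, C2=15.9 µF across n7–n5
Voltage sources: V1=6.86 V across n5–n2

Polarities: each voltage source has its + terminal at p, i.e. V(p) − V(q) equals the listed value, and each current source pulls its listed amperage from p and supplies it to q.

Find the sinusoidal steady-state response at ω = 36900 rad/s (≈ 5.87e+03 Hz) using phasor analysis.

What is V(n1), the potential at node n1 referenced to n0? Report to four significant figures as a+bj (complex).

2.253+0.02484j V

Apply KCL at each of the 7 non-ground nodes and solve the resulting linear system.
Node n1: branches {R1, I1, R4, R5, L2} → V_1 = 2.253+0.02484j
Node n2: branches {R2, R3, I1, L3, V1} → V_2 = -6.808-0.01258j
Node n3: branches {L1, C1} → V_3 = 1.637-5.749j
Node n4: branches {R6, R7} → V_4 = 0.03296+6.093e-05j
Node n5: branches {R3, I2, R4, C2, R8, V1} → V_5 = 0.05241-0.01258j
Node n6: branches {R1, L1, C1, I2, R5, L2, L3} → V_6 = 1.637-5.749j
Node n7: branches {C2, R7, R8} → V_7 = 0.05238+9.682e-05j
Source currents: i(V1)=0.9776+0.01263j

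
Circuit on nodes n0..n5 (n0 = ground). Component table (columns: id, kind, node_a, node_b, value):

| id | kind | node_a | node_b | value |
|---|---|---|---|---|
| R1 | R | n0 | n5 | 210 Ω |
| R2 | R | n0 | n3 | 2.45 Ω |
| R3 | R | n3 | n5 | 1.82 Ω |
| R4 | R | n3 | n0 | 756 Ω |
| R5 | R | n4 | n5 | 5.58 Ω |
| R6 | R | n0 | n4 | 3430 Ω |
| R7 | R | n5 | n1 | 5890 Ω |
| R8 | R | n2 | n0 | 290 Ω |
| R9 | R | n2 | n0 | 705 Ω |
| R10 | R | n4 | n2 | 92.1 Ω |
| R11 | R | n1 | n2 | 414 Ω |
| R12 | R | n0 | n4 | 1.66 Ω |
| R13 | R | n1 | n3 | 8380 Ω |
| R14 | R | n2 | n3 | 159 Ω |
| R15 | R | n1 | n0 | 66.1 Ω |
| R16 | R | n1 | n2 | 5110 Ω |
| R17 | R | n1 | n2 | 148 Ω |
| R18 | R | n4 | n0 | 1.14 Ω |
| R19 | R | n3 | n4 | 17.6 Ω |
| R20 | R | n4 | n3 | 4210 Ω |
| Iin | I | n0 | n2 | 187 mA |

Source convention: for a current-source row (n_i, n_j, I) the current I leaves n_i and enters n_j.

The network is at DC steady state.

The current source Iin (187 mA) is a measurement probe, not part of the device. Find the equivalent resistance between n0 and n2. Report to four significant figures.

Element admittances at DC:
  Y(R1) = 0.004762 S between n0,n5
  Y(R2) = 0.4082 S between n0,n3
  Y(R3) = 0.5495 S between n3,n5
  Y(R4) = 0.001323 S between n3,n0
  Y(R5) = 0.1792 S between n4,n5
  Y(R6) = 0.0002915 S between n0,n4
  Y(R7) = 0.0001698 S between n5,n1
  Y(R8) = 0.003448 S between n2,n0
  Y(R9) = 0.001418 S between n2,n0
  Y(R10) = 0.01086 S between n4,n2
  Y(R11) = 0.002415 S between n1,n2
  Y(R12) = 0.6024 S between n0,n4
  Y(R13) = 0.0001193 S between n1,n3
  Y(R14) = 0.006289 S between n2,n3
  Y(R15) = 0.01513 S between n1,n0
  Y(R16) = 0.0001957 S between n1,n2
  Y(R17) = 0.006757 S between n1,n2
  Y(R18) = 0.8772 S between n4,n0
  Y(R19) = 0.05682 S between n3,n4
  Y(R20) = 0.0002375 S between n4,n3
  Iin: injects 0.187 A into n2 (from n0)
Assemble and solve the 5×5 MNA system:
  V(n1)=2.555  V(n2)=6.758  V(n3)=0.08738  V(n4)=0.05358  V(n5)=0.07913

R_eq = 36.14 Ω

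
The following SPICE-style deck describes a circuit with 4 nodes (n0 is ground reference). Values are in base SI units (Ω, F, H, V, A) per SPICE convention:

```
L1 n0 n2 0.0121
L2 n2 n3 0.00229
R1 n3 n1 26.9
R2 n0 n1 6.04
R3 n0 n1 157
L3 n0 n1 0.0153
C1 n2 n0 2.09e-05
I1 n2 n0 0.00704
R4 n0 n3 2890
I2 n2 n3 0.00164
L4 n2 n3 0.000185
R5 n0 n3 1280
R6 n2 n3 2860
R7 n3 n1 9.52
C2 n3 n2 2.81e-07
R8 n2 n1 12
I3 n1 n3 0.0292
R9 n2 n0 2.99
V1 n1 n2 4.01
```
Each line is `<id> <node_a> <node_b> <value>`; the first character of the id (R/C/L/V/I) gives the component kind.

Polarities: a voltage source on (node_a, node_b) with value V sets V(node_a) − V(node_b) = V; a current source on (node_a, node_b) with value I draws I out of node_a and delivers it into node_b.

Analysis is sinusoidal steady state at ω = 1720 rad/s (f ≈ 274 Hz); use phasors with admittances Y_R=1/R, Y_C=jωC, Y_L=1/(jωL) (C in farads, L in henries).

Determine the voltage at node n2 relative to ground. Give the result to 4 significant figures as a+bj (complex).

-1.388+0.1628j V

Element admittances at ω=1720 rad/s:
  Y(L1) = 0.000-0.04805j S between n0,n2
  Y(L2) = 0.000-0.2539j S between n2,n3
  Y(R1) = 0.03717+0.000j S between n3,n1
  Y(R2) = 0.1656+0.000j S between n0,n1
  Y(R3) = 0.006369+0.000j S between n0,n1
  Y(L3) = 0.000-0.03800j S between n0,n1
  Y(C1) = 0.000+0.03595j S between n2,n0
  I1: injects 0.00704 A into n0 (from n2)
  Y(R4) = 0.0003460+0.000j S between n0,n3
  I2: injects 0.00164 A into n3 (from n2)
  Y(L4) = 0.000-3.143j S between n2,n3
  Y(R5) = 0.0007813+0.000j S between n0,n3
  Y(R6) = 0.0003497+0.000j S between n2,n3
  Y(R7) = 0.1050+0.000j S between n3,n1
  Y(C2) = 0.000+0.0004833j S between n3,n2
  Y(R8) = 0.08333+0.000j S between n2,n1
  I3: injects 0.0292 A into n3 (from n1)
  Y(R9) = 0.3344+0.000j S between n2,n0
  V1: constraint V(n1)−V(n2) = 4.01
Assemble and solve the 4×4 MNA system:
  V(n1)=2.622+0.1628j  V(n2)=-1.388+0.1628j  V(n3)=-1.381+0.3399j
  i(V1)=-1.389+0.09682j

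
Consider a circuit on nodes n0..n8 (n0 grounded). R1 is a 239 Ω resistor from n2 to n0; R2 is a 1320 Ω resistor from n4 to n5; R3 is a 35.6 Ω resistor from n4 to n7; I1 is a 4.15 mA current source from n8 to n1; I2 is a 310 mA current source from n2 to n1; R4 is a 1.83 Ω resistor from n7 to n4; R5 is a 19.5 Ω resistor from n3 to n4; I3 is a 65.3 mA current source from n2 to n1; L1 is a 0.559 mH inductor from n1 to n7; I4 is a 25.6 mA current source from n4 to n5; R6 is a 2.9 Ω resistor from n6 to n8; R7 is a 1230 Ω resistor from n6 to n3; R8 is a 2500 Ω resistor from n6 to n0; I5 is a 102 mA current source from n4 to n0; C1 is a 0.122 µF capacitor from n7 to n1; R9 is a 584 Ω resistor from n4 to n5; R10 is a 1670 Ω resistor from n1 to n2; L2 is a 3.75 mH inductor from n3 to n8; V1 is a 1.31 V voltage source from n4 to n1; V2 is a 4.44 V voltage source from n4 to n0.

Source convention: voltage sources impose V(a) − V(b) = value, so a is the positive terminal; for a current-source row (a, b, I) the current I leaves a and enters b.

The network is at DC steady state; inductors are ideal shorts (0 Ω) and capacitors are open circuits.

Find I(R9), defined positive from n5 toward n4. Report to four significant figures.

Apply KCL at each of the 8 non-ground nodes and solve the resulting linear system.
Node n1: branches {I1, I2, I3, L1, C1, R10, V1} → V_1 = 3.130
Node n2: branches {R1, I2, I3, R10} → V_2 = -78.08
Node n3: branches {R5, R7, L2} → V_3 = 4.325
Node n4: branches {R2, R3, R4, R5, I4, I5, R9, V1, V2} → V_4 = 4.440
Node n5: branches {R2, I4, R9} → V_5 = 14.80
Node n6: branches {R6, R7, R8} → V_6 = 4.320
Node n7: branches {R3, R4, L1, C1} → V_7 = 3.130
Node n8: branches {I1, R6, L2} → V_8 = 4.325
Source currents: i(L1)=-0.7526, i(L2)=0.005874, i(V1)=-1.083, i(V2)=0.2229

0.01775 A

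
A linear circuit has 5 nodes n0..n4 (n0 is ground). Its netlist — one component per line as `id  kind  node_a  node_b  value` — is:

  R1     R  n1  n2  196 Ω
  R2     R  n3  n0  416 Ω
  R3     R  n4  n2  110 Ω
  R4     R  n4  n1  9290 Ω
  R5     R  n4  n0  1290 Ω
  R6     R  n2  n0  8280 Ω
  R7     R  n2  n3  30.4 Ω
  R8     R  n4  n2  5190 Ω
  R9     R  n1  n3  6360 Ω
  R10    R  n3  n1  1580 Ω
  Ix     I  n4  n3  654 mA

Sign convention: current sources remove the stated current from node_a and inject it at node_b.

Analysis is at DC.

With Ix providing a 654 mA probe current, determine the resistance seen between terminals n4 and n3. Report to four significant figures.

R_eq = 126.1 Ω

MNA unknowns: 4 node voltages V₁..V_4
R1: Y=0.005102 on G[1,2]
R2: Y=0.002404 on G[3,0]
R3: Y=0.009091 on G[4,2]
R4: Y=0.0001076 on G[4,1]
R5: Y=0.0007752 on G[4,0]
R6: Y=0.0001208 on G[2,0]
R7: Y=0.03289 on G[2,3]
R8: Y=0.0001927 on G[4,2]
R9: Y=0.0001572 on G[1,3]
R10: Y=0.0006329 on G[3,1]
Ix: z[4]−=0.654, z[3]+=0.654
solve → V1=3.238, V2=2.023, V3=20.04, V4=-62.45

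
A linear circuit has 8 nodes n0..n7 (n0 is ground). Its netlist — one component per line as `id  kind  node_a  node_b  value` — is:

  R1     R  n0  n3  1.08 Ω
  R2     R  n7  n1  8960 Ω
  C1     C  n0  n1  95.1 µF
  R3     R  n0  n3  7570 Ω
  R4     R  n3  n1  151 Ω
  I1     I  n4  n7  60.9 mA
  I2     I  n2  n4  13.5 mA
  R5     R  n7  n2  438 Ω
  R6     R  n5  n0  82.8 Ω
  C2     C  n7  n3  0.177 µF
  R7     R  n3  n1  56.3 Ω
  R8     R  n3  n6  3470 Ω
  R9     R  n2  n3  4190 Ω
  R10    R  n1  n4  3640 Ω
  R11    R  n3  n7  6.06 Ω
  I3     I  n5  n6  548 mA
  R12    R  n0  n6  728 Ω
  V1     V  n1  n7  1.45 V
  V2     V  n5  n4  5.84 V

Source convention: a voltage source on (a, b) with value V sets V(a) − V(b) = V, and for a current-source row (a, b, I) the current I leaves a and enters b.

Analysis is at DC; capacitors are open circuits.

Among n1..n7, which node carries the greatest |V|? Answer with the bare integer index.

Apply KCL at each of the 7 non-ground nodes and solve the resulting linear system.
Node n1: branches {R2, C1, R4, R7, R10, V1} → V_1 = 1.577
Node n2: branches {I2, R5, R9} → V_2 = -5.225
Node n3: branches {R1, R3, R4, C2, R7, R8, R9, R11} → V_3 = 0.1373
Node n4: branches {I1, I2, R10, V2} → V_4 = -53.88
Node n5: branches {R6, I3, V2} → V_5 = -48.04
Node n6: branches {R8, I3, R12} → V_6 = 329.8
Node n7: branches {R2, I1, R5, C2, R11, V1} → V_7 = 0.1272
Source currents: i(V1)=-0.05051, i(V2)=0.03217

6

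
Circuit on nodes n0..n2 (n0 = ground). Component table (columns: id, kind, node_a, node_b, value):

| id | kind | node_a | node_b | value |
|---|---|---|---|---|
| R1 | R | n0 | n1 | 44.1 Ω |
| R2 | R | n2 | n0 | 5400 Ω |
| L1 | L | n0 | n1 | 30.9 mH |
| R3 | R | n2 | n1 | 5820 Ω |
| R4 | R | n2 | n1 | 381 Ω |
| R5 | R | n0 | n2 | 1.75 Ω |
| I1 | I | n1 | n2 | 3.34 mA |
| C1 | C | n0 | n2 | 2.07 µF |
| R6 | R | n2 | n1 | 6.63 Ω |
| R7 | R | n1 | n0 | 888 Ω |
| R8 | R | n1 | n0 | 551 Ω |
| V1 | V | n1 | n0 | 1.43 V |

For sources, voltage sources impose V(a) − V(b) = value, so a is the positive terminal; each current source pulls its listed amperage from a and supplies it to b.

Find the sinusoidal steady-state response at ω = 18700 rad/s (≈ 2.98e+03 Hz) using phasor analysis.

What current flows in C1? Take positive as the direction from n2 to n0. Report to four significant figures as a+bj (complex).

0.0006335+0.01187j A

MNA unknowns: 2 node voltages V₁..V_2 plus 1 source current (V1)
R1: Y=0.02268+0.000j on G[0,1]
R2: Y=0.0001852+0.000j on G[2,0]
L1: Y=0.000-0.001731j on G[0,1]
R3: Y=0.0001718+0.000j on G[2,1]
R4: Y=0.002625+0.000j on G[2,1]
R5: Y=0.5714+0.000j on G[0,2]
I1: z[1]−=0.00334, z[2]+=0.00334
C1: Y=0.000+0.03871j on G[0,2]
R6: Y=0.1508+0.000j on G[2,1]
R7: Y=0.001126+0.000j on G[1,0]
R8: Y=0.001815+0.000j on G[1,0]
V1: row V1−V0=1.43, i_V1 at 1,0
solve → V1=1.430+0.000j, V2=0.3066-0.01637j
aux → i_V1=-0.2125-3.961e-05j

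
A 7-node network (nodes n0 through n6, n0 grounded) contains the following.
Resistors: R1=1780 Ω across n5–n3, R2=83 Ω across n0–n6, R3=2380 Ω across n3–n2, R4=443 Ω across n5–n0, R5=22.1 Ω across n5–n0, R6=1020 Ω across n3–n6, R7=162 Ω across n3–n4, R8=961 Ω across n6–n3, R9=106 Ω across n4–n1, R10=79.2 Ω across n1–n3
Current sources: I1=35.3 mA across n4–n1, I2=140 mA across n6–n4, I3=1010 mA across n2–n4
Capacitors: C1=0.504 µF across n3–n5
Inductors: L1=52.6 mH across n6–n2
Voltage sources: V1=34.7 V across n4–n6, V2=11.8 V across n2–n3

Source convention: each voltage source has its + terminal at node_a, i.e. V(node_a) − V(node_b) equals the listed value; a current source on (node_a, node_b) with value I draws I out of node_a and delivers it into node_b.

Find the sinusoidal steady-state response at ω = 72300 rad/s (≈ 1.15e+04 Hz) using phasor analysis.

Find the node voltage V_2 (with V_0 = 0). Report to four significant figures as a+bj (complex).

Element admittances at ω=72300 rad/s:
  Y(R1) = 0.0005618+0.000j S between n5,n3
  Y(R2) = 0.01205+0.000j S between n0,n6
  I1: injects 0.0353 A into n1 (from n4)
  Y(R3) = 0.0004202+0.000j S between n3,n2
  Y(R4) = 0.002257+0.000j S between n5,n0
  Y(C1) = 0.000+0.03644j S between n3,n5
  Y(L1) = 0.000-0.0002630j S between n6,n2
  Y(R5) = 0.04525+0.000j S between n5,n0
  Y(R6) = 0.0009804+0.000j S between n3,n6
  I2: injects 0.14 A into n4 (from n6)
  Y(R7) = 0.006173+0.000j S between n3,n4
  Y(R8) = 0.001041+0.000j S between n6,n3
  I3: injects 1.01 A into n4 (from n2)
  Y(R9) = 0.009434+0.000j S between n4,n1
  Y(R10) = 0.01263+0.000j S between n1,n3
  V1: constraint V(n4)−V(n6) = 34.7
  V2: constraint V(n2)−V(n3) = 11.8
Assemble and solve the 8×8 MNA system:
  V(n1)=21.35+4.613j  V(n2)=5.655+5.696j  V(n3)=-6.145+5.696j  V(n4)=54.41+3.164j  V(n5)=-4.998-0.8024j  V(n6)=19.71+3.164j
  i(V1)=0.4290+0.02931j  i(V2)=-1.016-0.003695j

5.655+5.696j V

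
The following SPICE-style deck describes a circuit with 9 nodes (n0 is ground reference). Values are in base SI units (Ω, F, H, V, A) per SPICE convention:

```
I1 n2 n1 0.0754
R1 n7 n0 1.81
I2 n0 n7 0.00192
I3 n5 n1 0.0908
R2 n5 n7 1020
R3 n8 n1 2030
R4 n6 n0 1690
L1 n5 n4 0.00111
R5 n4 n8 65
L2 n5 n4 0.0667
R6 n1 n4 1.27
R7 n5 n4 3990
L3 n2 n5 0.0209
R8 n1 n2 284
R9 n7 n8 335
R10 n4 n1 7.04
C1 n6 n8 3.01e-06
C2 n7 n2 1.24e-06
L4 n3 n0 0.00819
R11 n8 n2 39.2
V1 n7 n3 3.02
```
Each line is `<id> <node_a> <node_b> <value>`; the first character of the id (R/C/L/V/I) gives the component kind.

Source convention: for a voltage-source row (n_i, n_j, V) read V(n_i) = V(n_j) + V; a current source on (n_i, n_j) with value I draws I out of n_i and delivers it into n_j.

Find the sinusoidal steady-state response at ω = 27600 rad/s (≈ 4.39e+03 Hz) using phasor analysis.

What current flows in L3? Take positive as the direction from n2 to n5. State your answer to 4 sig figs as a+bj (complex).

0.003561+0.008660j A

MNA unknowns: 8 node voltages V₁..V_8 plus 1 source current (V1)
I1: z[2]−=0.0754, z[1]+=0.0754
R1: Y=0.5525+0.000j on G[7,0]
I2: z[0]−=0.00192, z[7]+=0.00192
I3: z[5]−=0.0908, z[1]+=0.0908
R2: Y=0.0009804+0.000j on G[5,7]
R3: Y=0.0004926+0.000j on G[8,1]
R4: Y=0.0005917+0.000j on G[6,0]
L1: Y=0.000-0.03264j on G[5,4]
R5: Y=0.01538+0.000j on G[4,8]
L2: Y=0.000-0.0005432j on G[5,4]
R6: Y=0.7874+0.000j on G[1,4]
R7: Y=0.0002506+0.000j on G[5,4]
L3: Y=0.000-0.001734j on G[2,5]
R8: Y=0.003521+0.000j on G[1,2]
R9: Y=0.002985+0.000j on G[7,8]
R10: Y=0.1420+0.000j on G[4,1]
C1: Y=0.000+0.08308j on G[6,8]
C2: Y=0.000+0.03422j on G[7,2]
L4: Y=0.000-0.004424j on G[3,0]
R11: Y=0.02551+0.000j on G[8,2]
V1: row V7−V3=3.02, i_V1 at 7,3
solve → V1=5.476+1.031j, V2=-0.008153+0.3139j, V3=-3.018-0.02476j, V4=5.320+1.034j, V5=4.987-1.740j, V6=1.872+0.5546j, V7=0.001669-0.02476j, V8=1.876+0.5412j
aux → i_V1=-0.0001095+0.01335j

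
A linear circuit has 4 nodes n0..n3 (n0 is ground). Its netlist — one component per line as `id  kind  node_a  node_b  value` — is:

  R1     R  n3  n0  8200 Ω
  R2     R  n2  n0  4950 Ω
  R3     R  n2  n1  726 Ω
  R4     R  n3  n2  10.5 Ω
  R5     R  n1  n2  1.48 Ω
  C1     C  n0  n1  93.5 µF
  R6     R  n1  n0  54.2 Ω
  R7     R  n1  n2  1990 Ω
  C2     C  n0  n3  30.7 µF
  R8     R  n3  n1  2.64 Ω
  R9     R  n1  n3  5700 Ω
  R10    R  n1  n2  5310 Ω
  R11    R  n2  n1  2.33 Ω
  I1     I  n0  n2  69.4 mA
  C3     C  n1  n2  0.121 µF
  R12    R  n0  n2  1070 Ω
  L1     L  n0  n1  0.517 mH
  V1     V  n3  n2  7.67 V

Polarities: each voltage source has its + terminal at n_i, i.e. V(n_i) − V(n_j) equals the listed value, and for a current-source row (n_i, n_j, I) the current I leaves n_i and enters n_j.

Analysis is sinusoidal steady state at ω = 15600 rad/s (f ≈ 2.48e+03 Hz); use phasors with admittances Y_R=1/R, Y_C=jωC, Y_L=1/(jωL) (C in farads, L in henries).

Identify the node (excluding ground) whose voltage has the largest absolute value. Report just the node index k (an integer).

MNA unknowns: 3 node voltages V₁..V_3 plus 1 source current (V1)
R1: Y=0.0001220+0.000j on G[3,0]
R2: Y=0.0002020+0.000j on G[2,0]
R3: Y=0.001377+0.000j on G[2,1]
R4: Y=0.09524+0.000j on G[3,2]
R5: Y=0.6757+0.000j on G[1,2]
C1: Y=0.000+1.459j on G[0,1]
R6: Y=0.01845+0.000j on G[1,0]
R7: Y=0.0005025+0.000j on G[1,2]
C2: Y=0.000+0.4789j on G[0,3]
R8: Y=0.3788+0.000j on G[3,1]
R9: Y=0.0001754+0.000j on G[1,3]
R10: Y=0.0001883+0.000j on G[1,2]
R11: Y=0.4292+0.000j on G[2,1]
I1: z[0]−=0.0694, z[2]+=0.0694
C3: Y=0.000+0.001888j on G[1,2]
R12: Y=0.0009346+0.000j on G[0,2]
L1: Y=0.000-0.1240j on G[0,1]
V1: row V3−V2=7.67, i_V1 at 3,2
solve → V1=-1.438+0.2846j, V2=-3.670-1.001j, V3=4.000-1.001j
aux → i_V1=-3.271-1.428j

3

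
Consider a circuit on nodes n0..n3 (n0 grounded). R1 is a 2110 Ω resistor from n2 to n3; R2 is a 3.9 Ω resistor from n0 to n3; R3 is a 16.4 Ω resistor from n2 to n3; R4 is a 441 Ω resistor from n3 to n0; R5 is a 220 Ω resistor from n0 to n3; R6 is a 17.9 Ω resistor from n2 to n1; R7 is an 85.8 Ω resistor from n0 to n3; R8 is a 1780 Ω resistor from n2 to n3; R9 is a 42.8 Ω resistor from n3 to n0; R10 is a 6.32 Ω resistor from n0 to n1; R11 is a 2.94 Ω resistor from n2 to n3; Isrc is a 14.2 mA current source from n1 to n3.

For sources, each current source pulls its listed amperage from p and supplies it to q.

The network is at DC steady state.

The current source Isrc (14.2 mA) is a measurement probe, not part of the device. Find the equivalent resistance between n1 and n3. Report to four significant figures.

MNA unknowns: 3 node voltages V₁..V_3
R1: Y=0.0004739 on G[2,3]
R2: Y=0.2564 on G[0,3]
R3: Y=0.06098 on G[2,3]
R4: Y=0.002268 on G[3,0]
R5: Y=0.004545 on G[0,3]
R6: Y=0.05587 on G[2,1]
R7: Y=0.01166 on G[0,3]
R8: Y=0.0005618 on G[2,3]
R9: Y=0.02336 on G[3,0]
R10: Y=0.1582 on G[0,1]
R11: Y=0.3401 on G[2,3]
Isrc: z[1]−=0.0142, z[3]+=0.0142
solve → V1=-0.06087, V2=0.02093, V3=0.03229

R_eq = 6.560 Ω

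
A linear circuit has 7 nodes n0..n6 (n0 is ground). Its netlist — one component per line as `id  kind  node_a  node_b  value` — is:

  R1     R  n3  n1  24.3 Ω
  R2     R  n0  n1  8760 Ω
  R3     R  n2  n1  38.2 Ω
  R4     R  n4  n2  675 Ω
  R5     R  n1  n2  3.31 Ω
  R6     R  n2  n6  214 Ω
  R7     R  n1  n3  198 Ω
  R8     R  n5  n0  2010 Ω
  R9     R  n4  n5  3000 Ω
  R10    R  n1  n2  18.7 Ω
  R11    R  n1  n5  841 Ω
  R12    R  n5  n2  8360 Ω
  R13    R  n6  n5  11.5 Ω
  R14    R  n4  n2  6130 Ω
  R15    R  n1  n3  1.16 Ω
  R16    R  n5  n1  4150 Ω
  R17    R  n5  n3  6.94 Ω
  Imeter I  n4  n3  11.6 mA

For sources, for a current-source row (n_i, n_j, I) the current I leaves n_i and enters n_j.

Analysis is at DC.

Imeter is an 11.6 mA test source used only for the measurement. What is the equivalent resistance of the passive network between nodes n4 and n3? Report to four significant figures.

MNA unknowns: 6 node voltages V₁..V_6
R1: Y=0.04115 on G[3,1]
R2: Y=0.0001142 on G[0,1]
R3: Y=0.02618 on G[2,1]
R4: Y=0.001481 on G[4,2]
R5: Y=0.3021 on G[1,2]
R6: Y=0.004673 on G[2,6]
R7: Y=0.005051 on G[1,3]
R8: Y=0.0004975 on G[5,0]
R9: Y=0.0003333 on G[4,5]
R10: Y=0.05348 on G[1,2]
R11: Y=0.001189 on G[1,5]
R12: Y=0.0001196 on G[5,2]
R13: Y=0.08696 on G[6,5]
R14: Y=0.0001631 on G[4,2]
R15: Y=0.8621 on G[1,3]
R16: Y=0.0002410 on G[5,1]
R17: Y=0.1441 on G[5,3]
Imeter: z[4]−=0.0116, z[3]+=0.0116
solve → V1=0.003032, V2=-0.02196, V3=0.01354, V4=-5.883, V5=-0.0006958, V6=-0.001780

R_eq = 508.3 Ω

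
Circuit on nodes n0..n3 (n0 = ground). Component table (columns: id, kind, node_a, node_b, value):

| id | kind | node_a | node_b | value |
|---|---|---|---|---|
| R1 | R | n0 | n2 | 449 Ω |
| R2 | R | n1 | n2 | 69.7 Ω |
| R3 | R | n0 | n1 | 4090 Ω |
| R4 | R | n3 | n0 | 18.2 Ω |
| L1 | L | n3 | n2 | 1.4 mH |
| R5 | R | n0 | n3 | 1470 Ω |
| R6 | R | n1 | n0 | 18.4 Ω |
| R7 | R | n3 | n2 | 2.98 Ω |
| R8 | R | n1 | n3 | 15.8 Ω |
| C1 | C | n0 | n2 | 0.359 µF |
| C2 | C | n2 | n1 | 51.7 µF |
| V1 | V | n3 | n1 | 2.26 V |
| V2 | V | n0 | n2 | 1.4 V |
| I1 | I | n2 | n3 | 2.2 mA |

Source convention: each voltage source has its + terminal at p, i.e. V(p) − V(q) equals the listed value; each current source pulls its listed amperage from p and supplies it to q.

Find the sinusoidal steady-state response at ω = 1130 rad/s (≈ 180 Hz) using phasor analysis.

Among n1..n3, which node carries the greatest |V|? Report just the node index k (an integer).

1

Element admittances at ω=1130 rad/s:
  Y(R1) = 0.002227+0.000j S between n0,n2
  Y(R2) = 0.01435+0.000j S between n1,n2
  Y(R3) = 0.0002445+0.000j S between n0,n1
  Y(R4) = 0.05495+0.000j S between n3,n0
  Y(L1) = 0.000-0.6321j S between n3,n2
  Y(R5) = 0.0006803+0.000j S between n0,n3
  Y(R6) = 0.05435+0.000j S between n1,n0
  Y(R7) = 0.3356+0.000j S between n3,n2
  Y(R8) = 0.06329+0.000j S between n1,n3
  Y(C1) = 0.000+0.0004057j S between n0,n2
  Y(C2) = 0.000+0.05842j S between n2,n1
  V1: constraint V(n3)−V(n1) = 2.26
  V2: constraint V(n0)−V(n2) = 1.4
  I1: injects 0.0022 A into n3 (from n2)
Assemble and solve the 5×5 MNA system:
  V(n1)=-3.534+0.4436j  V(n2)=-1.400+0.000j  V(n3)=-1.274+0.4436j
  i(V1)=-0.3925-0.09411j  i(V2)=-0.2670+0.04832j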